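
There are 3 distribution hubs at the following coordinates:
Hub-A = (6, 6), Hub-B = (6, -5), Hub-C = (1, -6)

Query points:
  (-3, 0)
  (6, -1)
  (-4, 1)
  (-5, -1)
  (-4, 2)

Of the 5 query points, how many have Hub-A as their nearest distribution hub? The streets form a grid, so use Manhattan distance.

0

(-3, 0) — d to each: Hub-A:15, Hub-B:14, Hub-C:10 → nearest is Hub-C
(6, -1) — d to each: Hub-A:7, Hub-B:4, Hub-C:10 → nearest is Hub-B
(-4, 1) — d to each: Hub-A:15, Hub-B:16, Hub-C:12 → nearest is Hub-C
(-5, -1) — d to each: Hub-A:18, Hub-B:15, Hub-C:11 → nearest is Hub-C
(-4, 2) — d to each: Hub-A:14, Hub-B:17, Hub-C:13 → nearest is Hub-C
0 of the 5 points have Hub-A as nearest.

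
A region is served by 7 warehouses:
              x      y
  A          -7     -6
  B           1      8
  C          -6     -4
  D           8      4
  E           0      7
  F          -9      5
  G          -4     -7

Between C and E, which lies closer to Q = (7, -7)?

C

Compare squared distances:
|QC|² = (7−(-6))² + (-7−(-4))² = 169 + 9 = 178
|QE|² = (7−0)² + (-7−7)² = 49 + 196 = 245
178 < 245, so C is closer.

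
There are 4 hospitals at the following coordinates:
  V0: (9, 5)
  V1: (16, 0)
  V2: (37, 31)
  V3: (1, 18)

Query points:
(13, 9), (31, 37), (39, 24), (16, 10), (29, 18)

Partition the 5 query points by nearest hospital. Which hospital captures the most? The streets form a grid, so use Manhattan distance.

V2

(13, 9) — d to each: V0:8, V1:12, V2:46, V3:21 → nearest is V0
(31, 37) — d to each: V0:54, V1:52, V2:12, V3:49 → nearest is V2
(39, 24) — d to each: V0:49, V1:47, V2:9, V3:44 → nearest is V2
(16, 10) — d to each: V0:12, V1:10, V2:42, V3:23 → nearest is V1
(29, 18) — d to each: V0:33, V1:31, V2:21, V3:28 → nearest is V2
Tally — V0:1, V1:1, V2:3. V2 captures the most (3).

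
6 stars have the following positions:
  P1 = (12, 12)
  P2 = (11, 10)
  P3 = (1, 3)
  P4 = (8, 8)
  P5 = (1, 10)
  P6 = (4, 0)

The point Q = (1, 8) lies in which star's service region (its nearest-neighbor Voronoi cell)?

P5

Compare squared distances (the ordering matches that of the actual distances):
|QP1|² = (1−12)² + (8−12)² = 121 + 16 = 137
|QP2|² = (1−11)² + (8−10)² = 100 + 4 = 104
|QP3|² = (1−1)² + (8−3)² = 0 + 25 = 25
|QP4|² = (1−8)² + (8−8)² = 49 + 0 = 49
|QP5|² = (1−1)² + (8−10)² = 0 + 4 = 4
|QP6|² = (1−4)² + (8−0)² = 9 + 64 = 73
Minimum is at P5.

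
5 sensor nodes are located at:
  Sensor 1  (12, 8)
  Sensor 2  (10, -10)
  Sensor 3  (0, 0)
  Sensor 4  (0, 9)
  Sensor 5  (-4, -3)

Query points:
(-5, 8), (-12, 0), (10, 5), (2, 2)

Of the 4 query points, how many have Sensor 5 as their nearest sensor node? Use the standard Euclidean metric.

(-5, 8) — d² to each: Sensor 1:289, Sensor 2:549, Sensor 3:89, Sensor 4:26, Sensor 5:122 → nearest is Sensor 4
(-12, 0) — d² to each: Sensor 1:640, Sensor 2:584, Sensor 3:144, Sensor 4:225, Sensor 5:73 → nearest is Sensor 5
(10, 5) — d² to each: Sensor 1:13, Sensor 2:225, Sensor 3:125, Sensor 4:116, Sensor 5:260 → nearest is Sensor 1
(2, 2) — d² to each: Sensor 1:136, Sensor 2:208, Sensor 3:8, Sensor 4:53, Sensor 5:61 → nearest is Sensor 3
1 of the 4 points has Sensor 5 as nearest.

1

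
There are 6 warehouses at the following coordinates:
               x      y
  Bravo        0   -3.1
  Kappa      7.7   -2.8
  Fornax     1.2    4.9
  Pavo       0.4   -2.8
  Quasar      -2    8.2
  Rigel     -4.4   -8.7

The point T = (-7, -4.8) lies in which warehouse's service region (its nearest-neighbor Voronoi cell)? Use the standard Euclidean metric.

Rigel

Squared Euclidean distances:
d²(T, Bravo) = (-7−0)² + (-4.8−(-3.1))² = 49 + 2.89 = 51.89
d²(T, Kappa) = (-7−7.7)² + (-4.8−(-2.8))² = 216.09 + 4 = 220.09
d²(T, Fornax) = (-7−1.2)² + (-4.8−4.9)² = 67.24 + 94.09 = 161.33
d²(T, Pavo) = (-7−0.4)² + (-4.8−(-2.8))² = 54.76 + 4 = 58.76
d²(T, Quasar) = (-7−(-2))² + (-4.8−8.2)² = 25 + 169 = 194
d²(T, Rigel) = (-7−(-4.4))² + (-4.8−(-8.7))² = 6.76 + 15.21 = 21.97
The smallest is to Rigel, so T lies in the Voronoi region of Rigel.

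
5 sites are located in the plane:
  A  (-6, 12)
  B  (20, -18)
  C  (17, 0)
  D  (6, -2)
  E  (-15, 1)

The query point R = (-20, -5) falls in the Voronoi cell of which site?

E

Squared Euclidean distances:
|RA|² = (-20−(-6))² + (-5−12)² = 196 + 289 = 485
|RB|² = (-20−20)² + (-5−(-18))² = 1600 + 169 = 1769
|RC|² = (-20−17)² + (-5−0)² = 1369 + 25 = 1394
|RD|² = (-20−6)² + (-5−(-2))² = 676 + 9 = 685
|RE|² = (-20−(-15))² + (-5−1)² = 25 + 36 = 61
E is nearest.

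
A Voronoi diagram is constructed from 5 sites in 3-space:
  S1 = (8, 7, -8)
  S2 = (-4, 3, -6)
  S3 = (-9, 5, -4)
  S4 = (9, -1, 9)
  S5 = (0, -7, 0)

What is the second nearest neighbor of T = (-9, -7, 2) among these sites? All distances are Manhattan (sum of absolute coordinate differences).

S3

d(T,S1) = |-9−8| + |-7−7| + |2−(-8)| = 17 + 14 + 10 = 41
d(T,S2) = |-9−(-4)| + |-7−3| + |2−(-6)| = 5 + 10 + 8 = 23
d(T,S3) = |-9−(-9)| + |-7−5| + |2−(-4)| = 0 + 12 + 6 = 18
d(T,S4) = |-9−9| + |-7−(-1)| + |2−9| = 18 + 6 + 7 = 31
d(T,S5) = |-9−0| + |-7−(-7)| + |2−0| = 9 + 0 + 2 = 11
Sorted ascending: S5, S3, S2, … — the second-nearest is S3.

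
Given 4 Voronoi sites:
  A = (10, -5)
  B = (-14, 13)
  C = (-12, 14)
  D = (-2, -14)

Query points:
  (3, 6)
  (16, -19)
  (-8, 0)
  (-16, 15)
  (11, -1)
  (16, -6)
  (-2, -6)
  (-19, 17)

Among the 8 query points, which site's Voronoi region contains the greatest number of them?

(3, 6) — d² to each: A:170, B:338, C:289, D:425 → nearest is A
(16, -19) — d² to each: A:232, B:1924, C:1873, D:349 → nearest is A
(-8, 0) — d² to each: A:349, B:205, C:212, D:232 → nearest is B
(-16, 15) — d² to each: A:1076, B:8, C:17, D:1037 → nearest is B
(11, -1) — d² to each: A:17, B:821, C:754, D:338 → nearest is A
(16, -6) — d² to each: A:37, B:1261, C:1184, D:388 → nearest is A
(-2, -6) — d² to each: A:145, B:505, C:500, D:64 → nearest is D
(-19, 17) — d² to each: A:1325, B:41, C:58, D:1250 → nearest is B
Tally — A:4, B:3, D:1. A captures the most (4).

A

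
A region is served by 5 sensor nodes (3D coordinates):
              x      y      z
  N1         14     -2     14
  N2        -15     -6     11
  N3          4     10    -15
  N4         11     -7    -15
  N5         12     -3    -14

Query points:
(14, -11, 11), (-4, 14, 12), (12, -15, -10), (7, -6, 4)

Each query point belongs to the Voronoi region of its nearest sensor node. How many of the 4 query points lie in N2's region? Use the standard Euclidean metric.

1

(14, -11, 11) — d² to each: N1:90, N2:866, N3:1217, N4:701, N5:693 → nearest is N1
(-4, 14, 12) — d² to each: N1:584, N2:522, N3:809, N4:1395, N5:1221 → nearest is N2
(12, -15, -10) — d² to each: N1:749, N2:1251, N3:714, N4:90, N5:160 → nearest is N4
(7, -6, 4) — d² to each: N1:165, N2:533, N3:626, N4:378, N5:358 → nearest is N1
1 of the 4 points has N2 as nearest.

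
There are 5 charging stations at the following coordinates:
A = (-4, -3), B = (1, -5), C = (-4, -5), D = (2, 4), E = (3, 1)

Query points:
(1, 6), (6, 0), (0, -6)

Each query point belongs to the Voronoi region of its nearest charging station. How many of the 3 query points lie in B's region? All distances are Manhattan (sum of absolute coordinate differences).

(1, 6) — d to each: A:14, B:11, C:16, D:3, E:7 → nearest is D
(6, 0) — d to each: A:13, B:10, C:15, D:8, E:4 → nearest is E
(0, -6) — d to each: A:7, B:2, C:5, D:12, E:10 → nearest is B
1 of the 3 points has B as nearest.

1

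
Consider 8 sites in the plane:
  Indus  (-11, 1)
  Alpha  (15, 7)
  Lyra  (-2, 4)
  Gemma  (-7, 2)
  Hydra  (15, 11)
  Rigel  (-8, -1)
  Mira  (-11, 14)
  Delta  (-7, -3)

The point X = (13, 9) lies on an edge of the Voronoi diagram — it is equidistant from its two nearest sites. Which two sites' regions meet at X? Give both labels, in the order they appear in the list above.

Squared distances from X to each site:
d²(X, Indus) = 576 + 64 = 640
d²(X, Alpha) = 4 + 4 = 8
d²(X, Lyra) = 225 + 25 = 250
d²(X, Gemma) = 400 + 49 = 449
d²(X, Hydra) = 4 + 4 = 8
d²(X, Rigel) = 441 + 100 = 541
d²(X, Mira) = 576 + 25 = 601
d²(X, Delta) = 400 + 144 = 544
X is equidistant from Alpha and Hydra (both at squared distance 8), and every other site is strictly farther — so X lies on the Alpha–Hydra Voronoi edge.

Alpha and Hydra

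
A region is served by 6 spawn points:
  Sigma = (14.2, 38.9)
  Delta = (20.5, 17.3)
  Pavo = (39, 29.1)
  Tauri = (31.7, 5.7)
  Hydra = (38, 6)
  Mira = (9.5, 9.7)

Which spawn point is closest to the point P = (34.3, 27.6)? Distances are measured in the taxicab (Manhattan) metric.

d(P, Sigma) = |34.3−14.2| + |27.6−38.9| = 20.1 + 11.3 = 31.4
d(P, Delta) = |34.3−20.5| + |27.6−17.3| = 13.8 + 10.3 = 24.1
d(P, Pavo) = |34.3−39| + |27.6−29.1| = 4.7 + 1.5 = 6.2
d(P, Tauri) = |34.3−31.7| + |27.6−5.7| = 2.6 + 21.9 = 24.5
d(P, Hydra) = |34.3−38| + |27.6−6| = 3.7 + 21.6 = 25.3
d(P, Mira) = |34.3−9.5| + |27.6−9.7| = 24.8 + 17.9 = 42.7
Pavo is nearest.

Pavo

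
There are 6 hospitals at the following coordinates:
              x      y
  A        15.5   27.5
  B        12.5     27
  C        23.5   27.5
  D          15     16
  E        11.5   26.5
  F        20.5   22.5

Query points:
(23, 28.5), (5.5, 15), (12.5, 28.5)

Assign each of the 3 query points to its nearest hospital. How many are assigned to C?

(23, 28.5) — d² to each: A:57.25, B:112.5, C:1.25, D:220.25, E:136.25, F:42.25 → nearest is C
(5.5, 15) — d² to each: A:256.25, B:193, C:480.25, D:91.25, E:168.25, F:281.25 → nearest is D
(12.5, 28.5) — d² to each: A:10, B:2.25, C:122, D:162.5, E:5, F:100 → nearest is B
1 of the 3 points has C as nearest.

1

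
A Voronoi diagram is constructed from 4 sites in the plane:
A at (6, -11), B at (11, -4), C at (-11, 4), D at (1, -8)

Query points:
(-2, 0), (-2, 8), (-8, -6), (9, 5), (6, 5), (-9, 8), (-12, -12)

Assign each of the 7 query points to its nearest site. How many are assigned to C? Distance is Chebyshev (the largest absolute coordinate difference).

2

(-2, 0) — d to each: A:11, B:13, C:9, D:8 → nearest is D
(-2, 8) — d to each: A:19, B:13, C:9, D:16 → nearest is C
(-8, -6) — d to each: A:14, B:19, C:10, D:9 → nearest is D
(9, 5) — d to each: A:16, B:9, C:20, D:13 → nearest is B
(6, 5) — d to each: A:16, B:9, C:17, D:13 → nearest is B
(-9, 8) — d to each: A:19, B:20, C:4, D:16 → nearest is C
(-12, -12) — d to each: A:18, B:23, C:16, D:13 → nearest is D
2 of the 7 points have C as nearest.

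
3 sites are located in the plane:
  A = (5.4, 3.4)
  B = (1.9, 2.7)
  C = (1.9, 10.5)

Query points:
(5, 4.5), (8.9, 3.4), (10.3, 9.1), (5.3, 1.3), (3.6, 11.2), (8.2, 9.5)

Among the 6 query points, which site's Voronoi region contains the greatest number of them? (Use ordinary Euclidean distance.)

(5, 4.5) — d² to each: A:1.37, B:12.85, C:45.61 → nearest is A
(8.9, 3.4) — d² to each: A:12.25, B:49.49, C:99.41 → nearest is A
(10.3, 9.1) — d² to each: A:56.5, B:111.52, C:72.52 → nearest is A
(5.3, 1.3) — d² to each: A:4.42, B:13.52, C:96.2 → nearest is A
(3.6, 11.2) — d² to each: A:64.08, B:75.14, C:3.38 → nearest is C
(8.2, 9.5) — d² to each: A:45.05, B:85.93, C:40.69 → nearest is C
Tally — A:4, C:2. A captures the most (4).

A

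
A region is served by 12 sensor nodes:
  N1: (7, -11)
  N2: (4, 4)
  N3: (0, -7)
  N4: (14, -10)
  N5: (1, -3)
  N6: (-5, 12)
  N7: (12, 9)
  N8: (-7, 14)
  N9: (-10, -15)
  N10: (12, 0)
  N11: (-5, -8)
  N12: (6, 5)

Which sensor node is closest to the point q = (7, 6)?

Squared Euclidean distances:
|qN1|² = 0 + 289 = 289
|qN2|² = 9 + 4 = 13
|qN3|² = 49 + 169 = 218
|qN4|² = 49 + 256 = 305
|qN5|² = 36 + 81 = 117
|qN6|² = 144 + 36 = 180
|qN7|² = 25 + 9 = 34
|qN8|² = 196 + 64 = 260
|qN9|² = 289 + 441 = 730
d²(q, N10) = 25 + 36 = 61
d²(q, N11) = 144 + 196 = 340
d²(q, N12) = 1 + 1 = 2
The smallest is to N12, so q lies in the Voronoi region of N12.

N12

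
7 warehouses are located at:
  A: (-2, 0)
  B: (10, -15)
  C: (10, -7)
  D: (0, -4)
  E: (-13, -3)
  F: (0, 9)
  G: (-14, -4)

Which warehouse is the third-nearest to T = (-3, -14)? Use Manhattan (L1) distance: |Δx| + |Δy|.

A

d(T,A) = |-3−(-2)| + |-14−0| = 1 + 14 = 15
d(T,B) = |-3−10| + |-14−(-15)| = 13 + 1 = 14
d(T,C) = |-3−10| + |-14−(-7)| = 13 + 7 = 20
d(T,D) = |-3−0| + |-14−(-4)| = 3 + 10 = 13
d(T,E) = |-3−(-13)| + |-14−(-3)| = 10 + 11 = 21
d(T,F) = |-3−0| + |-14−9| = 3 + 23 = 26
d(T,G) = |-3−(-14)| + |-14−(-4)| = 11 + 10 = 21
Sorted ascending: D, B, A, C, … — the third-nearest is A.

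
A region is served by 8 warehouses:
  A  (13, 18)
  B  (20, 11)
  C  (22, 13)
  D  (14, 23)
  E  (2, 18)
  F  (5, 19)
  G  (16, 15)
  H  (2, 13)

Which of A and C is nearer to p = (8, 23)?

A

Compare squared distances:
|pA|² = (8−13)² + (23−18)² = 25 + 25 = 50
|pC|² = (8−22)² + (23−13)² = 196 + 100 = 296
50 < 296, so A is closer.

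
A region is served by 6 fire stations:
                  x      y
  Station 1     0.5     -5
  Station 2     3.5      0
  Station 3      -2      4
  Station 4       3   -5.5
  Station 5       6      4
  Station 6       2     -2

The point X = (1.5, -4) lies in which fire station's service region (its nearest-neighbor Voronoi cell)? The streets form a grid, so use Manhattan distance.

d(X, Station 1) = |1.5−0.5| + |-4−(-5)| = 1 + 1 = 2
d(X, Station 2) = |1.5−3.5| + |-4−0| = 2 + 4 = 6
d(X, Station 3) = |1.5−(-2)| + |-4−4| = 3.5 + 8 = 11.5
d(X, Station 4) = |1.5−3| + |-4−(-5.5)| = 1.5 + 1.5 = 3
d(X, Station 5) = |1.5−6| + |-4−4| = 4.5 + 8 = 12.5
d(X, Station 6) = |1.5−2| + |-4−(-2)| = 0.5 + 2 = 2.5
The smallest is to Station 1, so X lies in the Voronoi region of Station 1.

Station 1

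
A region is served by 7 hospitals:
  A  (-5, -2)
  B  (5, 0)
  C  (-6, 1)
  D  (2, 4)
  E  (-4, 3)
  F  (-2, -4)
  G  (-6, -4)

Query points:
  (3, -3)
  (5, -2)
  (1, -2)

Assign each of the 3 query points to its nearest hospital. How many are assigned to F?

(3, -3) — d² to each: A:65, B:13, C:97, D:50, E:85, F:26, G:82 → nearest is B
(5, -2) — d² to each: A:100, B:4, C:130, D:45, E:106, F:53, G:125 → nearest is B
(1, -2) — d² to each: A:36, B:20, C:58, D:37, E:50, F:13, G:53 → nearest is F
1 of the 3 points has F as nearest.

1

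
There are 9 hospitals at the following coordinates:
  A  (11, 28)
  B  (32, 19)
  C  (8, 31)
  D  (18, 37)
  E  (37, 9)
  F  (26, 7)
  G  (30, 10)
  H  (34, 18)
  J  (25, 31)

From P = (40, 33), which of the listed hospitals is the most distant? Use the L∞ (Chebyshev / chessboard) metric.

d(P,A) = max(29, 5) = 29
d(P,B) = max(8, 14) = 14
d(P,C) = max(32, 2) = 32
d(P,D) = max(22, 4) = 22
d(P,E) = max(3, 24) = 24
d(P,F) = max(14, 26) = 26
d(P,G) = max(10, 23) = 23
d(P,H) = max(6, 15) = 15
d(P,J) = max(15, 2) = 15
The largest is to C.

C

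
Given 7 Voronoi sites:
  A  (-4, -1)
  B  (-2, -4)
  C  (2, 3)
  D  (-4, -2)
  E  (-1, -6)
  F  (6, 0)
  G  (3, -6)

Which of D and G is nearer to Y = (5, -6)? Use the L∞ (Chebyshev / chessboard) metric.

G

d(Y,D) = max(9, 4) = 9
d(Y,G) = max(2, 0) = 2
9 > 2, so G is closer.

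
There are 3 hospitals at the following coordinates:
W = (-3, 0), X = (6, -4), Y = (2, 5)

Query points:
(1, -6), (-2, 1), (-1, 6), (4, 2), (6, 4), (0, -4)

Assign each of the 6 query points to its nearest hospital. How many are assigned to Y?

3

(1, -6) — d² to each: W:52, X:29, Y:122 → nearest is X
(-2, 1) — d² to each: W:2, X:89, Y:32 → nearest is W
(-1, 6) — d² to each: W:40, X:149, Y:10 → nearest is Y
(4, 2) — d² to each: W:53, X:40, Y:13 → nearest is Y
(6, 4) — d² to each: W:97, X:64, Y:17 → nearest is Y
(0, -4) — d² to each: W:25, X:36, Y:85 → nearest is W
3 of the 6 points have Y as nearest.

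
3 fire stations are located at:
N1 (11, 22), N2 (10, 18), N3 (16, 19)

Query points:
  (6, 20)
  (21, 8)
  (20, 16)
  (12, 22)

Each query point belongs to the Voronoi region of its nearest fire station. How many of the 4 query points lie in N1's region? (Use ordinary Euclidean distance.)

(6, 20) — d² to each: N1:29, N2:20, N3:101 → nearest is N2
(21, 8) — d² to each: N1:296, N2:221, N3:146 → nearest is N3
(20, 16) — d² to each: N1:117, N2:104, N3:25 → nearest is N3
(12, 22) — d² to each: N1:1, N2:20, N3:25 → nearest is N1
1 of the 4 points has N1 as nearest.

1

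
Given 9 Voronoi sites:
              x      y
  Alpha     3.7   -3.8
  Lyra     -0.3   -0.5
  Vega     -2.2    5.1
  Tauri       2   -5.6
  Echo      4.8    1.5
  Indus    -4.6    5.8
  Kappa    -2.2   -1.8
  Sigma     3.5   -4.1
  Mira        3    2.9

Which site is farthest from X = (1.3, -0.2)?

Indus

Compare squared distances (the ordering matches that of the actual distances):
d²(X, Alpha) = (1.3−3.7)² + (-0.2−(-3.8))² = 5.76 + 12.96 = 18.72
d²(X, Lyra) = (1.3−(-0.3))² + (-0.2−(-0.5))² = 2.56 + 0.09 = 2.65
d²(X, Vega) = (1.3−(-2.2))² + (-0.2−5.1)² = 12.25 + 28.09 = 40.34
d²(X, Tauri) = (1.3−2)² + (-0.2−(-5.6))² = 0.49 + 29.16 = 29.65
d²(X, Echo) = (1.3−4.8)² + (-0.2−1.5)² = 12.25 + 2.89 = 15.14
d²(X, Indus) = (1.3−(-4.6))² + (-0.2−5.8)² = 34.81 + 36 = 70.81
d²(X, Kappa) = (1.3−(-2.2))² + (-0.2−(-1.8))² = 12.25 + 2.56 = 14.81
d²(X, Sigma) = (1.3−3.5)² + (-0.2−(-4.1))² = 4.84 + 15.21 = 20.05
d²(X, Mira) = (1.3−3)² + (-0.2−2.9)² = 2.89 + 9.61 = 12.5
The largest is to Indus.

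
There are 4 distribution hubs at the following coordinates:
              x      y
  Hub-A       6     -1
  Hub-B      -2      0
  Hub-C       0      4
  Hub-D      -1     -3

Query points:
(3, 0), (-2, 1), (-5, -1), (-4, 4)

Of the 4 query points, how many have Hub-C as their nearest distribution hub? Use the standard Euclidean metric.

(3, 0) — d² to each: Hub-A:10, Hub-B:25, Hub-C:25, Hub-D:25 → nearest is Hub-A
(-2, 1) — d² to each: Hub-A:68, Hub-B:1, Hub-C:13, Hub-D:17 → nearest is Hub-B
(-5, -1) — d² to each: Hub-A:121, Hub-B:10, Hub-C:50, Hub-D:20 → nearest is Hub-B
(-4, 4) — d² to each: Hub-A:125, Hub-B:20, Hub-C:16, Hub-D:58 → nearest is Hub-C
1 of the 4 points has Hub-C as nearest.

1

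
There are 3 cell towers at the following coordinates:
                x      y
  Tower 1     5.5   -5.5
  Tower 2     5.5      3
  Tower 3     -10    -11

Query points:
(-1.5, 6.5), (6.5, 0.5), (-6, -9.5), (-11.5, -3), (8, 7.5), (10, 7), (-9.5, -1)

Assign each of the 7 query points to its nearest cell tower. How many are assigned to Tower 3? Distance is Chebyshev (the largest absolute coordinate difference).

3

(-1.5, 6.5) — d to each: Tower 1:12, Tower 2:7, Tower 3:17.5 → nearest is Tower 2
(6.5, 0.5) — d to each: Tower 1:6, Tower 2:2.5, Tower 3:16.5 → nearest is Tower 2
(-6, -9.5) — d to each: Tower 1:11.5, Tower 2:12.5, Tower 3:4 → nearest is Tower 3
(-11.5, -3) — d to each: Tower 1:17, Tower 2:17, Tower 3:8 → nearest is Tower 3
(8, 7.5) — d to each: Tower 1:13, Tower 2:4.5, Tower 3:18.5 → nearest is Tower 2
(10, 7) — d to each: Tower 1:12.5, Tower 2:4.5, Tower 3:20 → nearest is Tower 2
(-9.5, -1) — d to each: Tower 1:15, Tower 2:15, Tower 3:10 → nearest is Tower 3
3 of the 7 points have Tower 3 as nearest.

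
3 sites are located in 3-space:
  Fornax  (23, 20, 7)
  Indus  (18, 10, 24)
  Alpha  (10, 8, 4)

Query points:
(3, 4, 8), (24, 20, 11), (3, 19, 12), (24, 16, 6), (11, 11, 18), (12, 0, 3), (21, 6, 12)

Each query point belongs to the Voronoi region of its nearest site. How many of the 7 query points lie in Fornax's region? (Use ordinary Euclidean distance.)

2

(3, 4, 8) — d² to each: Fornax:657, Indus:517, Alpha:81 → nearest is Alpha
(24, 20, 11) — d² to each: Fornax:17, Indus:305, Alpha:389 → nearest is Fornax
(3, 19, 12) — d² to each: Fornax:426, Indus:450, Alpha:234 → nearest is Alpha
(24, 16, 6) — d² to each: Fornax:18, Indus:396, Alpha:264 → nearest is Fornax
(11, 11, 18) — d² to each: Fornax:346, Indus:86, Alpha:206 → nearest is Indus
(12, 0, 3) — d² to each: Fornax:537, Indus:577, Alpha:69 → nearest is Alpha
(21, 6, 12) — d² to each: Fornax:225, Indus:169, Alpha:189 → nearest is Indus
2 of the 7 points have Fornax as nearest.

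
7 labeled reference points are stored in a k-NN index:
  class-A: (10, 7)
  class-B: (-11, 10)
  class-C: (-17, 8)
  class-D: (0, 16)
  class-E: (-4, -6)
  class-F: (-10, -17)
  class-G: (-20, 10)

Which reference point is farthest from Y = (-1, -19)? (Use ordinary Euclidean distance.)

Compare squared distances (the ordering matches that of the actual distances):
d²(Y, class-A) = (-1−10)² + (-19−7)² = 121 + 676 = 797
d²(Y, class-B) = (-1−(-11))² + (-19−10)² = 100 + 841 = 941
d²(Y, class-C) = (-1−(-17))² + (-19−8)² = 256 + 729 = 985
d²(Y, class-D) = (-1−0)² + (-19−16)² = 1 + 1225 = 1226
d²(Y, class-E) = (-1−(-4))² + (-19−(-6))² = 9 + 169 = 178
d²(Y, class-F) = (-1−(-10))² + (-19−(-17))² = 81 + 4 = 85
d²(Y, class-G) = (-1−(-20))² + (-19−10)² = 361 + 841 = 1202
The largest is to class-D.

class-D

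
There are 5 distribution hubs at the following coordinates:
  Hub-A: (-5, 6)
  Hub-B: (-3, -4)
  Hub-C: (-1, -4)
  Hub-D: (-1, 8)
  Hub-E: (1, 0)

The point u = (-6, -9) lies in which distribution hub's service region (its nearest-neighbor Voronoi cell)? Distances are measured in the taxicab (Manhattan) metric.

Hub-B

d(u, Hub-A) = |-6−(-5)| + |-9−6| = 1 + 15 = 16
d(u, Hub-B) = |-6−(-3)| + |-9−(-4)| = 3 + 5 = 8
d(u, Hub-C) = |-6−(-1)| + |-9−(-4)| = 5 + 5 = 10
d(u, Hub-D) = |-6−(-1)| + |-9−8| = 5 + 17 = 22
d(u, Hub-E) = |-6−1| + |-9−0| = 7 + 9 = 16
Minimum is at Hub-B.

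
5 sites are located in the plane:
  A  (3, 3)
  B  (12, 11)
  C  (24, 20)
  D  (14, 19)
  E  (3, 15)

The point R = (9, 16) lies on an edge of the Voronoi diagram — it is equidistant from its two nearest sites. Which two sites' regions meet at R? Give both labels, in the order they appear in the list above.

Squared distances from R to each site:
|RA|² = (9−3)² + (16−3)² = 36 + 169 = 205
|RB|² = (9−12)² + (16−11)² = 9 + 25 = 34
|RC|² = (9−24)² + (16−20)² = 225 + 16 = 241
|RD|² = (9−14)² + (16−19)² = 25 + 9 = 34
|RE|² = (9−3)² + (16−15)² = 36 + 1 = 37
R is equidistant from B and D (both at squared distance 34), and every other site is strictly farther — so R lies on the B–D Voronoi edge.

B and D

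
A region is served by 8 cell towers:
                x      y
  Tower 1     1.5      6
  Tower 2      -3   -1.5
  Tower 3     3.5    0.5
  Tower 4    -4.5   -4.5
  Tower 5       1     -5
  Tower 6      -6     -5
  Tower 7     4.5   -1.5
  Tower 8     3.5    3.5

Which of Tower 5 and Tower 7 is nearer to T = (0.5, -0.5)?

Tower 7

Compare squared distances:
d²(T, Tower 5) = (0.5−1)² + (-0.5−(-5))² = 0.25 + 20.25 = 20.5
d²(T, Tower 7) = (0.5−4.5)² + (-0.5−(-1.5))² = 16 + 1 = 17
20.5 > 17, so Tower 7 is closer.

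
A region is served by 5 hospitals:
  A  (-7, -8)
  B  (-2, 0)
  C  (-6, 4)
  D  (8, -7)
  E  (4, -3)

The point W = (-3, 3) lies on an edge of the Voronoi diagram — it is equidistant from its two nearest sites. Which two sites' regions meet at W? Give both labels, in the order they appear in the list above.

B and C

Squared distances from W to each site:
|WA|² = (-3−(-7))² + (3−(-8))² = 16 + 121 = 137
|WB|² = (-3−(-2))² + (3−0)² = 1 + 9 = 10
|WC|² = (-3−(-6))² + (3−4)² = 9 + 1 = 10
|WD|² = (-3−8)² + (3−(-7))² = 121 + 100 = 221
|WE|² = (-3−4)² + (3−(-3))² = 49 + 36 = 85
W is equidistant from B and C (both at squared distance 10), and every other site is strictly farther — so W lies on the B–C Voronoi edge.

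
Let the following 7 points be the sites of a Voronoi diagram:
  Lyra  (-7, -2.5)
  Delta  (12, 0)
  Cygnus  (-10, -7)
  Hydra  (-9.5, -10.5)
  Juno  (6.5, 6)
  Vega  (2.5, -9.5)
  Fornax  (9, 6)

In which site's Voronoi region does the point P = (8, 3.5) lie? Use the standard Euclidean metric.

Compare squared distances (the ordering matches that of the actual distances):
d²(P, Lyra) = (8−(-7))² + (3.5−(-2.5))² = 225 + 36 = 261
d²(P, Delta) = (8−12)² + (3.5−0)² = 16 + 12.25 = 28.25
d²(P, Cygnus) = (8−(-10))² + (3.5−(-7))² = 324 + 110.25 = 434.25
d²(P, Hydra) = (8−(-9.5))² + (3.5−(-10.5))² = 306.25 + 196 = 502.25
d²(P, Juno) = (8−6.5)² + (3.5−6)² = 2.25 + 6.25 = 8.5
d²(P, Vega) = (8−2.5)² + (3.5−(-9.5))² = 30.25 + 169 = 199.25
d²(P, Fornax) = (8−9)² + (3.5−6)² = 1 + 6.25 = 7.25
Minimum is at Fornax.

Fornax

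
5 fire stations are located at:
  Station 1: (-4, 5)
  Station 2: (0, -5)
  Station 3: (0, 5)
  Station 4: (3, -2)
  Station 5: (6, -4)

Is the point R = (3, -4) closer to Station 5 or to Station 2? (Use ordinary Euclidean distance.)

Station 5

Compare squared distances:
d²(R, Station 5) = (3−6)² + (-4−(-4))² = 9 + 0 = 9
d²(R, Station 2) = (3−0)² + (-4−(-5))² = 9 + 1 = 10
9 < 10, so Station 5 is closer.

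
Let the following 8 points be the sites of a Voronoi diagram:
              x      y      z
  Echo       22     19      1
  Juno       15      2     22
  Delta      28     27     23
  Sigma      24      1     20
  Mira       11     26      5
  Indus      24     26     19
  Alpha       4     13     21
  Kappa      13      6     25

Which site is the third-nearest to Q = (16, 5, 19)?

Compare squared distances (the ordering matches that of the actual distances):
d²(Q, Echo) = (16−22)² + (5−19)² + (19−1)² = 36 + 196 + 324 = 556
d²(Q, Juno) = (16−15)² + (5−2)² + (19−22)² = 1 + 9 + 9 = 19
d²(Q, Delta) = (16−28)² + (5−27)² + (19−23)² = 144 + 484 + 16 = 644
d²(Q, Sigma) = (16−24)² + (5−1)² + (19−20)² = 64 + 16 + 1 = 81
d²(Q, Mira) = (16−11)² + (5−26)² + (19−5)² = 25 + 441 + 196 = 662
d²(Q, Indus) = (16−24)² + (5−26)² + (19−19)² = 64 + 441 + 0 = 505
d²(Q, Alpha) = (16−4)² + (5−13)² + (19−21)² = 144 + 64 + 4 = 212
d²(Q, Kappa) = (16−13)² + (5−6)² + (19−25)² = 9 + 1 + 36 = 46
Sorted ascending: Juno, Kappa, Sigma, Alpha, … — the third-nearest is Sigma.

Sigma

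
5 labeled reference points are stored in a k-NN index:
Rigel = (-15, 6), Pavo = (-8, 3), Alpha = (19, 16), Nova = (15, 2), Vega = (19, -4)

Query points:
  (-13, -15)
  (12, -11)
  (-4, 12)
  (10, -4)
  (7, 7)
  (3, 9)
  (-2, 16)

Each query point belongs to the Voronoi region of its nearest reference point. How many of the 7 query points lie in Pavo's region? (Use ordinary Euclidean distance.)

(-13, -15) — d² to each: Rigel:445, Pavo:349, Alpha:1985, Nova:1073, Vega:1145 → nearest is Pavo
(12, -11) — d² to each: Rigel:1018, Pavo:596, Alpha:778, Nova:178, Vega:98 → nearest is Vega
(-4, 12) — d² to each: Rigel:157, Pavo:97, Alpha:545, Nova:461, Vega:785 → nearest is Pavo
(10, -4) — d² to each: Rigel:725, Pavo:373, Alpha:481, Nova:61, Vega:81 → nearest is Nova
(7, 7) — d² to each: Rigel:485, Pavo:241, Alpha:225, Nova:89, Vega:265 → nearest is Nova
(3, 9) — d² to each: Rigel:333, Pavo:157, Alpha:305, Nova:193, Vega:425 → nearest is Pavo
(-2, 16) — d² to each: Rigel:269, Pavo:205, Alpha:441, Nova:485, Vega:841 → nearest is Pavo
4 of the 7 points have Pavo as nearest.

4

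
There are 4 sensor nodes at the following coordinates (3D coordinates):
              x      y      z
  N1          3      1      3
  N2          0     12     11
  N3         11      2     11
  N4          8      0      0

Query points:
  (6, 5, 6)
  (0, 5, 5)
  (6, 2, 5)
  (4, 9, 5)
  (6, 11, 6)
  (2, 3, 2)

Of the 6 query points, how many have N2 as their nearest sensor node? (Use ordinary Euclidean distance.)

2

(6, 5, 6) — d² to each: N1:34, N2:110, N3:59, N4:65 → nearest is N1
(0, 5, 5) — d² to each: N1:29, N2:85, N3:166, N4:114 → nearest is N1
(6, 2, 5) — d² to each: N1:14, N2:172, N3:61, N4:33 → nearest is N1
(4, 9, 5) — d² to each: N1:69, N2:61, N3:134, N4:122 → nearest is N2
(6, 11, 6) — d² to each: N1:118, N2:62, N3:131, N4:161 → nearest is N2
(2, 3, 2) — d² to each: N1:6, N2:166, N3:163, N4:49 → nearest is N1
2 of the 6 points have N2 as nearest.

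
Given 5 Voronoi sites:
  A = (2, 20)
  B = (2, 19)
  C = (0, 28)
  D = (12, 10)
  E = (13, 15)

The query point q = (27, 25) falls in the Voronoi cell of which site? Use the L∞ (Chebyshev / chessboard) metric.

d(q,A) = max(25, 5) = 25
d(q,B) = max(25, 6) = 25
d(q,C) = max(27, 3) = 27
d(q,D) = max(15, 15) = 15
d(q,E) = max(14, 10) = 14
The smallest is to E, so q lies in the Voronoi region of E.

E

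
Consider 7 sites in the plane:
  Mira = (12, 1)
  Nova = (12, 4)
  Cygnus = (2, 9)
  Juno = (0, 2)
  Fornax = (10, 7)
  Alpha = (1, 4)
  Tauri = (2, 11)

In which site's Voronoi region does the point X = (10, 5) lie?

Since √ is increasing, it suffices to compare squared distances:
d²(X, Mira) = (10−12)² + (5−1)² = 4 + 16 = 20
d²(X, Nova) = (10−12)² + (5−4)² = 4 + 1 = 5
d²(X, Cygnus) = (10−2)² + (5−9)² = 64 + 16 = 80
d²(X, Juno) = (10−0)² + (5−2)² = 100 + 9 = 109
d²(X, Fornax) = (10−10)² + (5−7)² = 0 + 4 = 4
d²(X, Alpha) = (10−1)² + (5−4)² = 81 + 1 = 82
d²(X, Tauri) = (10−2)² + (5−11)² = 64 + 36 = 100
Minimum is at Fornax.

Fornax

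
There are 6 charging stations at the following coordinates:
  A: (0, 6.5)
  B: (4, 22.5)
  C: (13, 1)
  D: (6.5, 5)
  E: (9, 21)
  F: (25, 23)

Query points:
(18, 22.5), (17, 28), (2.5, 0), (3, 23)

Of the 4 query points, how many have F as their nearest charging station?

2

(18, 22.5) — d² to each: A:580, B:196, C:487.25, D:438.5, E:83.25, F:49.25 → nearest is F
(17, 28) — d² to each: A:751.25, B:199.25, C:745, D:639.25, E:113, F:89 → nearest is F
(2.5, 0) — d² to each: A:48.5, B:508.5, C:111.25, D:41, E:483.25, F:1035.25 → nearest is D
(3, 23) — d² to each: A:281.25, B:1.25, C:584, D:336.25, E:40, F:484 → nearest is B
2 of the 4 points have F as nearest.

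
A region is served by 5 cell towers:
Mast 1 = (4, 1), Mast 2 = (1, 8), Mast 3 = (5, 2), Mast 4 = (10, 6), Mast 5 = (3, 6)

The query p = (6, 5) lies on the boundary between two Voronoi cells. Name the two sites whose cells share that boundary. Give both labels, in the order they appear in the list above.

Squared distances from p to each site:
d²(p, Mast 1) = (6−4)² + (5−1)² = 4 + 16 = 20
d²(p, Mast 2) = (6−1)² + (5−8)² = 25 + 9 = 34
d²(p, Mast 3) = (6−5)² + (5−2)² = 1 + 9 = 10
d²(p, Mast 4) = (6−10)² + (5−6)² = 16 + 1 = 17
d²(p, Mast 5) = (6−3)² + (5−6)² = 9 + 1 = 10
p is equidistant from Mast 3 and Mast 5 (both at squared distance 10), and every other site is strictly farther — so p lies on the Mast 3–Mast 5 Voronoi edge.

Mast 3 and Mast 5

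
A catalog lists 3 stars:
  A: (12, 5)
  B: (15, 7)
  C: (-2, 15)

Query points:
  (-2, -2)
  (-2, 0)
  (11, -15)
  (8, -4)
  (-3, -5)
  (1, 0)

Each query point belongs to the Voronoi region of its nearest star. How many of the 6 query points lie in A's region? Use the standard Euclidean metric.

(-2, -2) — d² to each: A:245, B:370, C:289 → nearest is A
(-2, 0) — d² to each: A:221, B:338, C:225 → nearest is A
(11, -15) — d² to each: A:401, B:500, C:1069 → nearest is A
(8, -4) — d² to each: A:97, B:170, C:461 → nearest is A
(-3, -5) — d² to each: A:325, B:468, C:401 → nearest is A
(1, 0) — d² to each: A:146, B:245, C:234 → nearest is A
6 of the 6 points have A as nearest.

6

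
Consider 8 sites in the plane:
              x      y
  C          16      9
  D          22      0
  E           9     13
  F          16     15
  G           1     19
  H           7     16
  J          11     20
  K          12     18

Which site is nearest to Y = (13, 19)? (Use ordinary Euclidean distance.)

Compare squared distances (the ordering matches that of the actual distances):
|YC|² = (13−16)² + (19−9)² = 9 + 100 = 109
|YD|² = (13−22)² + (19−0)² = 81 + 361 = 442
|YE|² = (13−9)² + (19−13)² = 16 + 36 = 52
|YF|² = (13−16)² + (19−15)² = 9 + 16 = 25
|YG|² = (13−1)² + (19−19)² = 144 + 0 = 144
|YH|² = (13−7)² + (19−16)² = 36 + 9 = 45
|YJ|² = (13−11)² + (19−20)² = 4 + 1 = 5
|YK|² = (13−12)² + (19−18)² = 1 + 1 = 2
Minimum is at K.

K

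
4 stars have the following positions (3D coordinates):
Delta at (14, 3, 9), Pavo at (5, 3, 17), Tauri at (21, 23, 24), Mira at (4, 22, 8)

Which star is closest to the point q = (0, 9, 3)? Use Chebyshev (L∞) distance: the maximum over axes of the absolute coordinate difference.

Mira

d(q, Delta) = max(14, 6, 6) = 14
d(q, Pavo) = max(5, 6, 14) = 14
d(q, Tauri) = max(21, 14, 21) = 21
d(q, Mira) = max(4, 13, 5) = 13
Minimum is at Mira.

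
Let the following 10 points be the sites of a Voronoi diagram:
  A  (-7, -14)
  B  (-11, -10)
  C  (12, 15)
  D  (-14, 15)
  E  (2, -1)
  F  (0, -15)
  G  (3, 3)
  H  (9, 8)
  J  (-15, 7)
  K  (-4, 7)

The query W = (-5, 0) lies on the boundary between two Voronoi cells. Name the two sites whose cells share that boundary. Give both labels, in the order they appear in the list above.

Squared distances from W to each site:
|WA|² = 4 + 196 = 200
|WB|² = 36 + 100 = 136
|WC|² = 289 + 225 = 514
|WD|² = 81 + 225 = 306
|WE|² = 49 + 1 = 50
|WF|² = 25 + 225 = 250
|WG|² = 64 + 9 = 73
|WH|² = 196 + 64 = 260
|WJ|² = 100 + 49 = 149
|WK|² = 1 + 49 = 50
W is equidistant from E and K (both at squared distance 50), and every other site is strictly farther — so W lies on the E–K Voronoi edge.

E and K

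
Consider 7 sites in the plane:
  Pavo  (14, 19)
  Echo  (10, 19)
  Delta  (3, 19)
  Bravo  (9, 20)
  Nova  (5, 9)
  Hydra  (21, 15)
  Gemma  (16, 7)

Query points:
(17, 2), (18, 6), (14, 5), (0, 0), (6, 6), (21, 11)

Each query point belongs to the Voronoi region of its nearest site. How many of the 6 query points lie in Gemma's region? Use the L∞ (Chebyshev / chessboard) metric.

3

(17, 2) — d to each: Pavo:17, Echo:17, Delta:17, Bravo:18, Nova:12, Hydra:13, Gemma:5 → nearest is Gemma
(18, 6) — d to each: Pavo:13, Echo:13, Delta:15, Bravo:14, Nova:13, Hydra:9, Gemma:2 → nearest is Gemma
(14, 5) — d to each: Pavo:14, Echo:14, Delta:14, Bravo:15, Nova:9, Hydra:10, Gemma:2 → nearest is Gemma
(0, 0) — d to each: Pavo:19, Echo:19, Delta:19, Bravo:20, Nova:9, Hydra:21, Gemma:16 → nearest is Nova
(6, 6) — d to each: Pavo:13, Echo:13, Delta:13, Bravo:14, Nova:3, Hydra:15, Gemma:10 → nearest is Nova
(21, 11) — d to each: Pavo:8, Echo:11, Delta:18, Bravo:12, Nova:16, Hydra:4, Gemma:5 → nearest is Hydra
3 of the 6 points have Gemma as nearest.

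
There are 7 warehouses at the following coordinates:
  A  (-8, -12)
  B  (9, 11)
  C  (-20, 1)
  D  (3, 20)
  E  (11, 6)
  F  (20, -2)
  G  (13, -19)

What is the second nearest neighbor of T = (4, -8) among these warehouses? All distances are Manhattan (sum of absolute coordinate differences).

d(T,A) = |4−(-8)| + |-8−(-12)| = 12 + 4 = 16
d(T,B) = |4−9| + |-8−11| = 5 + 19 = 24
d(T,C) = |4−(-20)| + |-8−1| = 24 + 9 = 33
d(T,D) = |4−3| + |-8−20| = 1 + 28 = 29
d(T,E) = |4−11| + |-8−6| = 7 + 14 = 21
d(T,F) = |4−20| + |-8−(-2)| = 16 + 6 = 22
d(T,G) = |4−13| + |-8−(-19)| = 9 + 11 = 20
Sorted ascending: A, G, E, … — the second-nearest is G.

G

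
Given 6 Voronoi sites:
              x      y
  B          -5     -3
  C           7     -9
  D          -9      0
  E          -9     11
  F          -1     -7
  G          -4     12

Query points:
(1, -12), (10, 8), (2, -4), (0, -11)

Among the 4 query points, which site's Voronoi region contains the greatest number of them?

F

(1, -12) — d² to each: B:117, C:45, D:244, E:629, F:29, G:601 → nearest is F
(10, 8) — d² to each: B:346, C:298, D:425, E:370, F:346, G:212 → nearest is G
(2, -4) — d² to each: B:50, C:50, D:137, E:346, F:18, G:292 → nearest is F
(0, -11) — d² to each: B:89, C:53, D:202, E:565, F:17, G:545 → nearest is F
Tally — F:3, G:1. F captures the most (3).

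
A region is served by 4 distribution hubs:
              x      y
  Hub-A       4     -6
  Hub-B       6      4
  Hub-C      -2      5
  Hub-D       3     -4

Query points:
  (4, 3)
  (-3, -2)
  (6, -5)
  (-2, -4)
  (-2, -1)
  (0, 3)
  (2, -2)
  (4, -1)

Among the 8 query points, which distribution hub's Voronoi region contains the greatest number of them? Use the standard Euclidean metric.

Hub-D

(4, 3) — d² to each: Hub-A:81, Hub-B:5, Hub-C:40, Hub-D:50 → nearest is Hub-B
(-3, -2) — d² to each: Hub-A:65, Hub-B:117, Hub-C:50, Hub-D:40 → nearest is Hub-D
(6, -5) — d² to each: Hub-A:5, Hub-B:81, Hub-C:164, Hub-D:10 → nearest is Hub-A
(-2, -4) — d² to each: Hub-A:40, Hub-B:128, Hub-C:81, Hub-D:25 → nearest is Hub-D
(-2, -1) — d² to each: Hub-A:61, Hub-B:89, Hub-C:36, Hub-D:34 → nearest is Hub-D
(0, 3) — d² to each: Hub-A:97, Hub-B:37, Hub-C:8, Hub-D:58 → nearest is Hub-C
(2, -2) — d² to each: Hub-A:20, Hub-B:52, Hub-C:65, Hub-D:5 → nearest is Hub-D
(4, -1) — d² to each: Hub-A:25, Hub-B:29, Hub-C:72, Hub-D:10 → nearest is Hub-D
Tally — Hub-A:1, Hub-B:1, Hub-C:1, Hub-D:5. Hub-D captures the most (5).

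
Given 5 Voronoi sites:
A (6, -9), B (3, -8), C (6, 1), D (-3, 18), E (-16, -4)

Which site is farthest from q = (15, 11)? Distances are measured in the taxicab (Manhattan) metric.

E

d(q,A) = |15−6| + |11−(-9)| = 9 + 20 = 29
d(q,B) = |15−3| + |11−(-8)| = 12 + 19 = 31
d(q,C) = |15−6| + |11−1| = 9 + 10 = 19
d(q,D) = |15−(-3)| + |11−18| = 18 + 7 = 25
d(q,E) = |15−(-16)| + |11−(-4)| = 31 + 15 = 46
The largest is to E.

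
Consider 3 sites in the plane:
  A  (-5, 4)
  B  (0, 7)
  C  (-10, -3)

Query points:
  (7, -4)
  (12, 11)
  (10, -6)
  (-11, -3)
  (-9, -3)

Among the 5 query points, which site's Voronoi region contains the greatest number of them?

(7, -4) — d² to each: A:208, B:170, C:290 → nearest is B
(12, 11) — d² to each: A:338, B:160, C:680 → nearest is B
(10, -6) — d² to each: A:325, B:269, C:409 → nearest is B
(-11, -3) — d² to each: A:85, B:221, C:1 → nearest is C
(-9, -3) — d² to each: A:65, B:181, C:1 → nearest is C
Tally — B:3, C:2. B captures the most (3).

B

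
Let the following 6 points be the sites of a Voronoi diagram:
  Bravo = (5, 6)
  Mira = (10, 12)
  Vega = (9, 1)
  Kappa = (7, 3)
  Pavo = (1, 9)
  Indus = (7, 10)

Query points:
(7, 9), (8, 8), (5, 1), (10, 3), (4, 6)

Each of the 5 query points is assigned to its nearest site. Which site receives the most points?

Indus

(7, 9) — d² to each: Bravo:13, Mira:18, Vega:68, Kappa:36, Pavo:36, Indus:1 → nearest is Indus
(8, 8) — d² to each: Bravo:13, Mira:20, Vega:50, Kappa:26, Pavo:50, Indus:5 → nearest is Indus
(5, 1) — d² to each: Bravo:25, Mira:146, Vega:16, Kappa:8, Pavo:80, Indus:85 → nearest is Kappa
(10, 3) — d² to each: Bravo:34, Mira:81, Vega:5, Kappa:9, Pavo:117, Indus:58 → nearest is Vega
(4, 6) — d² to each: Bravo:1, Mira:72, Vega:50, Kappa:18, Pavo:18, Indus:25 → nearest is Bravo
Tally — Bravo:1, Vega:1, Kappa:1, Indus:2. Indus captures the most (2).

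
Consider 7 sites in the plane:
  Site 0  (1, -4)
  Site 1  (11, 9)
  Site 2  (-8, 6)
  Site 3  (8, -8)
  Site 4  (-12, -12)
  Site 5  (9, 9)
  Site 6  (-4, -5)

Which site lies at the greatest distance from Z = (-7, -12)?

Site 1

Since √ is increasing, it suffices to compare squared distances:
d²(Z, Site 0) = (-7−1)² + (-12−(-4))² = 64 + 64 = 128
d²(Z, Site 1) = (-7−11)² + (-12−9)² = 324 + 441 = 765
d²(Z, Site 2) = (-7−(-8))² + (-12−6)² = 1 + 324 = 325
d²(Z, Site 3) = (-7−8)² + (-12−(-8))² = 225 + 16 = 241
d²(Z, Site 4) = (-7−(-12))² + (-12−(-12))² = 25 + 0 = 25
d²(Z, Site 5) = (-7−9)² + (-12−9)² = 256 + 441 = 697
d²(Z, Site 6) = (-7−(-4))² + (-12−(-5))² = 9 + 49 = 58
The largest is to Site 1.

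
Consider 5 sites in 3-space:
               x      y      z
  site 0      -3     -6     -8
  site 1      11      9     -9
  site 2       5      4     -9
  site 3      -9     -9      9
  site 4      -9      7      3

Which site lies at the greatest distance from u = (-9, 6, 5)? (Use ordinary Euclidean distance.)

Compare squared distances (the ordering matches that of the actual distances):
d²(u, site 0) = (-9−(-3))² + (6−(-6))² + (5−(-8))² = 36 + 144 + 169 = 349
d²(u, site 1) = (-9−11)² + (6−9)² + (5−(-9))² = 400 + 9 + 196 = 605
d²(u, site 2) = (-9−5)² + (6−4)² + (5−(-9))² = 196 + 4 + 196 = 396
d²(u, site 3) = (-9−(-9))² + (6−(-9))² + (5−9)² = 0 + 225 + 16 = 241
d²(u, site 4) = (-9−(-9))² + (6−7)² + (5−3)² = 0 + 1 + 4 = 5
The largest is to site 1.

site 1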